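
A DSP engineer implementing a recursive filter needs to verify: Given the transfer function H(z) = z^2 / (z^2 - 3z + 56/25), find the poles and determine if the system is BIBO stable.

Poles are roots of the denominator: z^2 - 3z + 56/25 = 0.
Quadratic formula: z = [-(-3) +/- sqrt((-3)^2 - 4*(56/25))] / 2
Discriminant = 9 - 224/25 = 1/25; sqrt = 1/5.
z = (3 +/- 1/5) / 2 => z = 8/5 or z = 7/5.
|p1| = 7/5, |p2| = 8/5.
For BIBO stability, all poles must lie inside the unit circle (|p| < 1).
System is UNSTABLE since at least one |p| >= 1.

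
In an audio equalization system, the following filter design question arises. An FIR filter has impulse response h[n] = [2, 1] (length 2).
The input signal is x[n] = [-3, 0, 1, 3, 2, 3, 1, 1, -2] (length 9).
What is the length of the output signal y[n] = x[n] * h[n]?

For linear convolution, the output length is:
len(y) = len(x) + len(h) - 1 = 9 + 2 - 1 = 10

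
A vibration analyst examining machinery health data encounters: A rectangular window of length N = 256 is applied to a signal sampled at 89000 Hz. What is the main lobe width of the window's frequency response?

For a rectangular window of length N,
the main lobe width in frequency is 2*f_s/N.
= 2*89000/256 = 11125/16 Hz
This determines the minimum frequency separation for resolving two sinusoids.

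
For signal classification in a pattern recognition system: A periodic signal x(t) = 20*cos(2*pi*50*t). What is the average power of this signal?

Average power of A*cos(wt) is A^2/2.
P = 20^2 / 2 = 400/2 = 200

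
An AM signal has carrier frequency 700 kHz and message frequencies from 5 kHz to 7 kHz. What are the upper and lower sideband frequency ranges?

Upper sideband (USB) = fc + [fm_low, fm_high] = 700 + [5, 7] = [705, 707] kHz
Lower sideband (LSB) = fc - [fm_high, fm_low] = 700 - [7, 5] = [693, 695] kHz
Total occupied spectrum: 693 kHz to 707 kHz (plus carrier at 700 kHz)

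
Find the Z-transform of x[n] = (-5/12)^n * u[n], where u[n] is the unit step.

The Z-transform of a^n * u[n] is z/(z-a) for |z| > |a|.
Here a = -5/12, so X(z) = z/(z - (-5/12)) = 12z/(12z + 5)
ROC: |z| > 5/12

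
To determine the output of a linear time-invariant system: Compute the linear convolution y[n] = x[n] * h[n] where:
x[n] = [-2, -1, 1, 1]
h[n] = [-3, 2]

y[n] = sum_k x[k]*h[n-k]. Output length = len(x) + len(h) - 1 = 4 + 2 - 1 = 5.
y[0] = -2*-3 = 6
y[1] = -1*-3 + -2*2 = -1
y[2] = 1*-3 + -1*2 = -5
y[3] = 1*-3 + 1*2 = -1
y[4] = 1*2 = 2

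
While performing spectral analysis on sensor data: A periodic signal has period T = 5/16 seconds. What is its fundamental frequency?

The fundamental frequency is the reciprocal of the period.
f = 1/T = 1/(5/16) = 16/5 Hz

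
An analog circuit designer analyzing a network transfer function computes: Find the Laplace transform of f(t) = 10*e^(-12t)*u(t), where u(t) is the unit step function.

Standard Laplace transform pair:
e^(-at)*u(t) <-> 1/(s+a)
With a = 12: L{10*e^(-12t)*u(t)} = 10/(s+12), ROC: Re(s) > -12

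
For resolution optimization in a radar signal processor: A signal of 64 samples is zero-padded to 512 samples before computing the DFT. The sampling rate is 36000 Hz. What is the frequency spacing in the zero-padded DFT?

Original DFT: N = 64, resolution = f_s/N = 36000/64 = 1125/2 Hz
Zero-padded DFT: N = 512, resolution = f_s/N = 36000/512 = 1125/16 Hz
Zero-padding interpolates the spectrum (finer frequency grid)
but does NOT improve the true spectral resolution (ability to resolve close frequencies).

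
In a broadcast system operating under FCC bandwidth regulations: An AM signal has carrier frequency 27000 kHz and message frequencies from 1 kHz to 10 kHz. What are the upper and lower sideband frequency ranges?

Upper sideband (USB) = fc + [fm_low, fm_high] = 27000 + [1, 10] = [27001, 27010] kHz
Lower sideband (LSB) = fc - [fm_high, fm_low] = 27000 - [10, 1] = [26990, 26999] kHz
Total occupied spectrum: 26990 kHz to 27010 kHz (plus carrier at 27000 kHz)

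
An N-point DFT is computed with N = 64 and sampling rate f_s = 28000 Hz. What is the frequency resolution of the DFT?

DFT frequency resolution = f_s / N
= 28000 / 64 = 875/2 Hz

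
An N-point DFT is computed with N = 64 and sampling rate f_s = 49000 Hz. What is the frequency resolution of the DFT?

DFT frequency resolution = f_s / N
= 49000 / 64 = 6125/8 Hz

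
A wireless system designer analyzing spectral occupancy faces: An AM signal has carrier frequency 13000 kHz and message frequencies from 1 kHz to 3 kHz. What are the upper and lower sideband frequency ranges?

Upper sideband (USB) = fc + [fm_low, fm_high] = 13000 + [1, 3] = [13001, 13003] kHz
Lower sideband (LSB) = fc - [fm_high, fm_low] = 13000 - [3, 1] = [12997, 12999] kHz
Total occupied spectrum: 12997 kHz to 13003 kHz (plus carrier at 13000 kHz)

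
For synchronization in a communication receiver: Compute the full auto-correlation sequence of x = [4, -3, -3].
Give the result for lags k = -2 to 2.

r_xx[k] = sum_m x[m]*x[m+k], indexed from 0, for k = -2 to 2:
  r_xx[-2] = x[2]*x[0] = -12
  r_xx[-1] = x[1]*x[0] + x[2]*x[1] = -3
  r_xx[0] = x[0]*x[0] + x[1]*x[1] + x[2]*x[2] = 34
  r_xx[1] = x[0]*x[1] + x[1]*x[2] = -3
  r_xx[2] = x[0]*x[2] = -12
r_xx = [-12, -3, 34, -3, -12]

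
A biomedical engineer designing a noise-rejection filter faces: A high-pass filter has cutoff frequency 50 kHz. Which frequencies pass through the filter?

A high-pass filter passes all frequencies above the cutoff frequency 50 kHz and attenuates lower frequencies.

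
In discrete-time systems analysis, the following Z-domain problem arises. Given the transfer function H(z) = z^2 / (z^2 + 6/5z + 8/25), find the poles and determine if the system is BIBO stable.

Poles are roots of the denominator: z^2 + 6/5z + 8/25 = 0.
Quadratic formula: z = [-(6/5) +/- sqrt((6/5)^2 - 4*(8/25))] / 2
Discriminant = 36/25 - 32/25 = 4/25; sqrt = 2/5.
z = (-6/5 +/- 2/5) / 2 => z = -2/5 or z = -4/5.
|p1| = 2/5, |p2| = 4/5.
For BIBO stability, all poles must lie inside the unit circle (|p| < 1).
System is STABLE since both |p| < 1.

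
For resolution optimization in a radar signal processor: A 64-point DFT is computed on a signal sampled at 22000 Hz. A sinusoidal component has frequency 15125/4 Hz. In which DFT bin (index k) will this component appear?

DFT frequency resolution = f_s/N = 22000/64 = 1375/4 Hz
Bin index k = f_signal / resolution = 15125/4 / 1375/4 = 11
The signal frequency 15125/4 Hz falls in DFT bin k = 11.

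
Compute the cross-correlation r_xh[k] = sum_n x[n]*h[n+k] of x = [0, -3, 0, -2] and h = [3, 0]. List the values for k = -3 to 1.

Both sequences indexed from 0 and zero outside their support.
Lags with overlap: k = -3 to 1.
  r_xh[-3] = x[3]*h[0] = -6
  r_xh[-2] = x[2]*h[0] + x[3]*h[1] = 0
  r_xh[-1] = x[1]*h[0] + x[2]*h[1] = -9
  r_xh[0] = x[0]*h[0] + x[1]*h[1] = 0
  r_xh[1] = x[0]*h[1] = 0
r_xh = [-6, 0, -9, 0, 0] (for k = -3, ..., 1)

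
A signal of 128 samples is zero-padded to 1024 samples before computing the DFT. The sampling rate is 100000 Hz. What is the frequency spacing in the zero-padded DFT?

Original DFT: N = 128, resolution = f_s/N = 100000/128 = 3125/4 Hz
Zero-padded DFT: N = 1024, resolution = f_s/N = 100000/1024 = 3125/32 Hz
Zero-padding interpolates the spectrum (finer frequency grid)
but does NOT improve the true spectral resolution (ability to resolve close frequencies).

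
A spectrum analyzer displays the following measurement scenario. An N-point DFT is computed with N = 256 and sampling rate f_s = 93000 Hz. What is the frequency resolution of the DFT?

DFT frequency resolution = f_s / N
= 93000 / 256 = 11625/32 Hz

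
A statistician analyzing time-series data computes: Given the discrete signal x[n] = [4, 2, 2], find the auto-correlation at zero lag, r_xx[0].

The auto-correlation at zero lag r_xx[0] equals the signal energy.
r_xx[0] = sum of x[n]^2 = 4^2 + 2^2 + 2^2
= 16 + 4 + 4 = 24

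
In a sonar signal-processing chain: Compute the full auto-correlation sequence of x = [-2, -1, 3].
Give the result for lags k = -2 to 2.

r_xx[k] = sum_m x[m]*x[m+k], indexed from 0, for k = -2 to 2:
  r_xx[-2] = x[2]*x[0] = -6
  r_xx[-1] = x[1]*x[0] + x[2]*x[1] = -1
  r_xx[0] = x[0]*x[0] + x[1]*x[1] + x[2]*x[2] = 14
  r_xx[1] = x[0]*x[1] + x[1]*x[2] = -1
  r_xx[2] = x[0]*x[2] = -6
r_xx = [-6, -1, 14, -1, -6]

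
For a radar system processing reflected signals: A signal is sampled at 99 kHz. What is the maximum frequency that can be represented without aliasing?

The maximum frequency that can be represented without aliasing
is the Nyquist frequency: f_max = f_s / 2 = 99 kHz / 2 = 99/2 kHz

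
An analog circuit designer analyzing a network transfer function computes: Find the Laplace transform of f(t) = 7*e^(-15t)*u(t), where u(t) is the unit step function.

Standard Laplace transform pair:
e^(-at)*u(t) <-> 1/(s+a)
With a = 15: L{7*e^(-15t)*u(t)} = 7/(s+15), ROC: Re(s) > -15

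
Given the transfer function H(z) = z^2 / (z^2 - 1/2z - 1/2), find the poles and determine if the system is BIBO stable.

Poles are roots of the denominator: z^2 - 1/2z - 1/2 = 0.
Quadratic formula: z = [-(-1/2) +/- sqrt((-1/2)^2 - 4*(-1/2))] / 2
Discriminant = 1/4 + 2 = 9/4; sqrt = 3/2.
z = (1/2 +/- 3/2) / 2 => z = 1 or z = -1/2.
|p1| = 1, |p2| = 1/2.
For BIBO stability, all poles must lie inside the unit circle (|p| < 1).
System is UNSTABLE since at least one |p| >= 1.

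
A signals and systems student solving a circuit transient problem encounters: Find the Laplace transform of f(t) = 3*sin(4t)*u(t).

Standard pair: sin(wt)*u(t) <-> w/(s^2+w^2)
With w = 4: L{3*sin(4t)*u(t)} = 12/(s^2+16)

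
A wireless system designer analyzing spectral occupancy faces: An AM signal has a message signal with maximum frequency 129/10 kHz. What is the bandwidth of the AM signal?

In AM (double-sideband), the bandwidth is twice the message frequency.
BW = 2 * f_m = 2 * 129/10 kHz = 129/5 kHz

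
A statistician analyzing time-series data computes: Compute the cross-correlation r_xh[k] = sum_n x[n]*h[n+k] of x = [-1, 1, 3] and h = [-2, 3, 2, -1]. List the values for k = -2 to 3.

Both sequences indexed from 0 and zero outside their support.
Lags with overlap: k = -2 to 3.
  r_xh[-2] = x[2]*h[0] = -6
  r_xh[-1] = x[1]*h[0] + x[2]*h[1] = 7
  r_xh[0] = x[0]*h[0] + x[1]*h[1] + x[2]*h[2] = 11
  r_xh[1] = x[0]*h[1] + x[1]*h[2] + x[2]*h[3] = -4
  r_xh[2] = x[0]*h[2] + x[1]*h[3] = -3
  r_xh[3] = x[0]*h[3] = 1
r_xh = [-6, 7, 11, -4, -3, 1] (for k = -2, ..., 3)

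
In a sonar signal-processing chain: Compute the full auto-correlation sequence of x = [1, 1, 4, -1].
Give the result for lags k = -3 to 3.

r_xx[k] = sum_m x[m]*x[m+k], indexed from 0, for k = -3 to 3:
  r_xx[-3] = x[3]*x[0] = -1
  r_xx[-2] = x[2]*x[0] + x[3]*x[1] = 3
  r_xx[-1] = x[1]*x[0] + x[2]*x[1] + x[3]*x[2] = 1
  r_xx[0] = x[0]*x[0] + x[1]*x[1] + x[2]*x[2] + x[3]*x[3] = 19
  r_xx[1] = x[0]*x[1] + x[1]*x[2] + x[2]*x[3] = 1
  r_xx[2] = x[0]*x[2] + x[1]*x[3] = 3
  r_xx[3] = x[0]*x[3] = -1
r_xx = [-1, 3, 1, 19, 1, 3, -1]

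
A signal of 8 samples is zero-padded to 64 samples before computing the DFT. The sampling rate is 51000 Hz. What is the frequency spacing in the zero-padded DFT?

Original DFT: N = 8, resolution = f_s/N = 51000/8 = 6375 Hz
Zero-padded DFT: N = 64, resolution = f_s/N = 51000/64 = 6375/8 Hz
Zero-padding interpolates the spectrum (finer frequency grid)
but does NOT improve the true spectral resolution (ability to resolve close frequencies).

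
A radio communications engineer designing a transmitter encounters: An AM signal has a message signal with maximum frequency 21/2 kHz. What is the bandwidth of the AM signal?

In AM (double-sideband), the bandwidth is twice the message frequency.
BW = 2 * f_m = 2 * 21/2 kHz = 21 kHz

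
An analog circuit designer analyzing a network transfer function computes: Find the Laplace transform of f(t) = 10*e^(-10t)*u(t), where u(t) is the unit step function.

Standard Laplace transform pair:
e^(-at)*u(t) <-> 1/(s+a)
With a = 10: L{10*e^(-10t)*u(t)} = 10/(s+10), ROC: Re(s) > -10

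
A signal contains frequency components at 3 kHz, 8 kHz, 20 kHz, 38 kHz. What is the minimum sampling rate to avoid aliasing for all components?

The highest frequency component is f_max = 38 kHz.
Nyquist rate = 2 * f_max = 2 * 38 kHz = 76 kHz.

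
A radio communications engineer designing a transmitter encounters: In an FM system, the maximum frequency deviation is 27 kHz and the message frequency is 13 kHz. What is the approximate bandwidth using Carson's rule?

Carson's rule: BW = 2*(delta_f + f_m)
= 2*(27 + 13) kHz = 80 kHz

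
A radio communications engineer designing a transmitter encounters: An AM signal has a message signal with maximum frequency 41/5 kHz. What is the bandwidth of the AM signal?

In AM (double-sideband), the bandwidth is twice the message frequency.
BW = 2 * f_m = 2 * 41/5 kHz = 82/5 kHz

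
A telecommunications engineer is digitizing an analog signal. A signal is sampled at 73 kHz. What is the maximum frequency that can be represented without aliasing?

The maximum frequency that can be represented without aliasing
is the Nyquist frequency: f_max = f_s / 2 = 73 kHz / 2 = 73/2 kHz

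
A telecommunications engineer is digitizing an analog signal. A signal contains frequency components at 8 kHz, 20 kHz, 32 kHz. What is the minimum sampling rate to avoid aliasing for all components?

The highest frequency component is f_max = 32 kHz.
Nyquist rate = 2 * f_max = 2 * 32 kHz = 64 kHz.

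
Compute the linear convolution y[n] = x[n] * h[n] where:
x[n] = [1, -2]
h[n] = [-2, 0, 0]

y[n] = sum_k x[k]*h[n-k]. Output length = len(x) + len(h) - 1 = 2 + 3 - 1 = 4.
y[0] = 1*-2 = -2
y[1] = -2*-2 + 1*0 = 4
y[2] = -2*0 + 1*0 = 0
y[3] = -2*0 = 0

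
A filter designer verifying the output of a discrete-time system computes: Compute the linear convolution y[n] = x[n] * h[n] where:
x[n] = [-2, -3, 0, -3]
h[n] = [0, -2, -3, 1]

y[n] = sum_k x[k]*h[n-k]. Output length = len(x) + len(h) - 1 = 4 + 4 - 1 = 7.
y[0] = -2*0 = 0
y[1] = -3*0 + -2*-2 = 4
y[2] = 0*0 + -3*-2 + -2*-3 = 12
y[3] = -3*0 + 0*-2 + -3*-3 + -2*1 = 7
y[4] = -3*-2 + 0*-3 + -3*1 = 3
y[5] = -3*-3 + 0*1 = 9
y[6] = -3*1 = -3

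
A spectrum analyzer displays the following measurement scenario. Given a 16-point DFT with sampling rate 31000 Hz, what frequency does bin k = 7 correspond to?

The frequency of DFT bin k is: f_k = k * f_s / N
f_7 = 7 * 31000 / 16 = 27125/2 Hz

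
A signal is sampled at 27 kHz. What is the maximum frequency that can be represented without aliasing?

The maximum frequency that can be represented without aliasing
is the Nyquist frequency: f_max = f_s / 2 = 27 kHz / 2 = 27/2 kHz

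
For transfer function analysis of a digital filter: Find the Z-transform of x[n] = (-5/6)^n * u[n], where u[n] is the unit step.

The Z-transform of a^n * u[n] is z/(z-a) for |z| > |a|.
Here a = -5/6, so X(z) = z/(z - (-5/6)) = 6z/(6z + 5)
ROC: |z| > 5/6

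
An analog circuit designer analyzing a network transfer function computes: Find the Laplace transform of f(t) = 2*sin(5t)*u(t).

Standard pair: sin(wt)*u(t) <-> w/(s^2+w^2)
With w = 5: L{2*sin(5t)*u(t)} = 10/(s^2+25)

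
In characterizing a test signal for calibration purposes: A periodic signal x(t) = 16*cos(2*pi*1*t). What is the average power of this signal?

Average power of A*cos(wt) is A^2/2.
P = 16^2 / 2 = 256/2 = 128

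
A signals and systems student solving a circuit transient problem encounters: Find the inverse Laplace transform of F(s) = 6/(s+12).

Standard pair: k/(s+a) <-> k*e^(-at)*u(t)
With k=6, a=12: f(t) = 6*e^(-12t)*u(t)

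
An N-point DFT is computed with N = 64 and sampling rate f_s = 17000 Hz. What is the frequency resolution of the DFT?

DFT frequency resolution = f_s / N
= 17000 / 64 = 2125/8 Hz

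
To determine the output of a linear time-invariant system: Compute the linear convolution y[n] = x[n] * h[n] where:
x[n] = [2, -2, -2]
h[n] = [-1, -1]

y[n] = sum_k x[k]*h[n-k]. Output length = len(x) + len(h) - 1 = 3 + 2 - 1 = 4.
y[0] = 2*-1 = -2
y[1] = -2*-1 + 2*-1 = 0
y[2] = -2*-1 + -2*-1 = 4
y[3] = -2*-1 = 2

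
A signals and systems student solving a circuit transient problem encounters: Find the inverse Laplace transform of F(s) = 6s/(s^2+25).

Standard pair: s/(s^2+w^2) <-> cos(wt)*u(t)
With k=6, w=5: f(t) = 6*cos(5t)*u(t)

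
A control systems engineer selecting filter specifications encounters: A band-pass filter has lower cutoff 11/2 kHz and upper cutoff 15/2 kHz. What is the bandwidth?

Bandwidth = f_high - f_low
= 15/2 kHz - 11/2 kHz = 2 kHz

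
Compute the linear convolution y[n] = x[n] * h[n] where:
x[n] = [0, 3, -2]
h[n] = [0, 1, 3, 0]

y[n] = sum_k x[k]*h[n-k]. Output length = len(x) + len(h) - 1 = 3 + 4 - 1 = 6.
y[0] = 0*0 = 0
y[1] = 3*0 + 0*1 = 0
y[2] = -2*0 + 3*1 + 0*3 = 3
y[3] = -2*1 + 3*3 + 0*0 = 7
y[4] = -2*3 + 3*0 = -6
y[5] = -2*0 = 0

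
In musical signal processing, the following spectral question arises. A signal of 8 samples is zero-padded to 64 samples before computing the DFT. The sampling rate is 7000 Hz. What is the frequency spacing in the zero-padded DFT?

Original DFT: N = 8, resolution = f_s/N = 7000/8 = 875 Hz
Zero-padded DFT: N = 64, resolution = f_s/N = 7000/64 = 875/8 Hz
Zero-padding interpolates the spectrum (finer frequency grid)
but does NOT improve the true spectral resolution (ability to resolve close frequencies).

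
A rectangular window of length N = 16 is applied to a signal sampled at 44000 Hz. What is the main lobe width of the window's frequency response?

For a rectangular window of length N,
the main lobe width in frequency is 2*f_s/N.
= 2*44000/16 = 5500 Hz
This determines the minimum frequency separation for resolving two sinusoids.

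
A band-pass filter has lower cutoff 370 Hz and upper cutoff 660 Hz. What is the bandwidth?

Bandwidth = f_high - f_low
= 660 Hz - 370 Hz = 290 Hz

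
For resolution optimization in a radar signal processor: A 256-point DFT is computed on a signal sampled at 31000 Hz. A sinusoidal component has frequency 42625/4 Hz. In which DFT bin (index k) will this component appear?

DFT frequency resolution = f_s/N = 31000/256 = 3875/32 Hz
Bin index k = f_signal / resolution = 42625/4 / 3875/32 = 88
The signal frequency 42625/4 Hz falls in DFT bin k = 88.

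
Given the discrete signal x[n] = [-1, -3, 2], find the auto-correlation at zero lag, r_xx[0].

The auto-correlation at zero lag r_xx[0] equals the signal energy.
r_xx[0] = sum of x[n]^2 = (-1)^2 + (-3)^2 + 2^2
= 1 + 9 + 4 = 14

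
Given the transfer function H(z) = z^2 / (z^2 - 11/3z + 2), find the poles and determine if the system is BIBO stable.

Poles are roots of the denominator: z^2 - 11/3z + 2 = 0.
Quadratic formula: z = [-(-11/3) +/- sqrt((-11/3)^2 - 4*(2))] / 2
Discriminant = 121/9 - 8 = 49/9; sqrt = 7/3.
z = (11/3 +/- 7/3) / 2 => z = 3 or z = 2/3.
|p1| = 3, |p2| = 2/3.
For BIBO stability, all poles must lie inside the unit circle (|p| < 1).
System is UNSTABLE since at least one |p| >= 1.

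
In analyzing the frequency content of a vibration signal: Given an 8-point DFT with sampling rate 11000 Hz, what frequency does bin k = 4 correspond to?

The frequency of DFT bin k is: f_k = k * f_s / N
f_4 = 4 * 11000 / 8 = 5500 Hz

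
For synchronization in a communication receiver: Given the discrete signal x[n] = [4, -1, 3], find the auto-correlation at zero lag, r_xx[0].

The auto-correlation at zero lag r_xx[0] equals the signal energy.
r_xx[0] = sum of x[n]^2 = 4^2 + (-1)^2 + 3^2
= 16 + 1 + 9 = 26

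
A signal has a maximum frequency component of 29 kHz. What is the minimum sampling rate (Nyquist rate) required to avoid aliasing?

By the Nyquist-Shannon sampling theorem,
the minimum sampling rate (Nyquist rate) must be at least 2 * f_max.
Nyquist rate = 2 * 29 kHz = 58 kHz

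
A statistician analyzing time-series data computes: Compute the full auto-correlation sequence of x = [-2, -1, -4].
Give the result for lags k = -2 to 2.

r_xx[k] = sum_m x[m]*x[m+k], indexed from 0, for k = -2 to 2:
  r_xx[-2] = x[2]*x[0] = 8
  r_xx[-1] = x[1]*x[0] + x[2]*x[1] = 6
  r_xx[0] = x[0]*x[0] + x[1]*x[1] + x[2]*x[2] = 21
  r_xx[1] = x[0]*x[1] + x[1]*x[2] = 6
  r_xx[2] = x[0]*x[2] = 8
r_xx = [8, 6, 21, 6, 8]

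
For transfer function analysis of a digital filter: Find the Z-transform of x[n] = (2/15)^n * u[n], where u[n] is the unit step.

The Z-transform of a^n * u[n] is z/(z-a) for |z| > |a|.
Here a = 2/15, so X(z) = z/(z - (2/15)) = 15z/(15z - 2)
ROC: |z| > 2/15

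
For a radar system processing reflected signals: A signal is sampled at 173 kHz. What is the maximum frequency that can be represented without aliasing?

The maximum frequency that can be represented without aliasing
is the Nyquist frequency: f_max = f_s / 2 = 173 kHz / 2 = 173/2 kHz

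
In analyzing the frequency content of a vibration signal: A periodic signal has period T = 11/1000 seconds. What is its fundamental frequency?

The fundamental frequency is the reciprocal of the period.
f = 1/T = 1/(11/1000) = 1000/11 Hz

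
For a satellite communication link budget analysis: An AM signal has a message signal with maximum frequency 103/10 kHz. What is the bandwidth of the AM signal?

In AM (double-sideband), the bandwidth is twice the message frequency.
BW = 2 * f_m = 2 * 103/10 kHz = 103/5 kHz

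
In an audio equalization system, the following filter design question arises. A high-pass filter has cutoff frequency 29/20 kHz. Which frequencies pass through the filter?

A high-pass filter passes all frequencies above the cutoff frequency 29/20 kHz and attenuates lower frequencies.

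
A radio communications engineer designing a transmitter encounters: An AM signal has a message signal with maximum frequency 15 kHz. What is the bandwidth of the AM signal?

In AM (double-sideband), the bandwidth is twice the message frequency.
BW = 2 * f_m = 2 * 15 kHz = 30 kHz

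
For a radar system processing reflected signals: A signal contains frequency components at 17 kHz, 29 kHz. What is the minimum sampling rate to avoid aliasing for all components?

The highest frequency component is f_max = 29 kHz.
Nyquist rate = 2 * f_max = 2 * 29 kHz = 58 kHz.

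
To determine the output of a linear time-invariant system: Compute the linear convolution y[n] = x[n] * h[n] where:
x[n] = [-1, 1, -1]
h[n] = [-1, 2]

y[n] = sum_k x[k]*h[n-k]. Output length = len(x) + len(h) - 1 = 3 + 2 - 1 = 4.
y[0] = -1*-1 = 1
y[1] = 1*-1 + -1*2 = -3
y[2] = -1*-1 + 1*2 = 3
y[3] = -1*2 = -2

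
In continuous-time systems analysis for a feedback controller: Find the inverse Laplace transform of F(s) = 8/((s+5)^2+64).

Standard pair: w/((s+a)^2+w^2) <-> e^(-at)*sin(wt)*u(t)
With a=5, w=8: f(t) = e^(-5t)*sin(8t)*u(t)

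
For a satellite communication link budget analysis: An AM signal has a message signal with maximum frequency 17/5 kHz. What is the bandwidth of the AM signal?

In AM (double-sideband), the bandwidth is twice the message frequency.
BW = 2 * f_m = 2 * 17/5 kHz = 34/5 kHz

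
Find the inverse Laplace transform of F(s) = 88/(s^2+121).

Standard pair: w/(s^2+w^2) <-> sin(wt)*u(t)
Recognize w^2 = 121, so w = 11; numerator 88 = 8*11.
f(t) = 8*sin(11t)*u(t)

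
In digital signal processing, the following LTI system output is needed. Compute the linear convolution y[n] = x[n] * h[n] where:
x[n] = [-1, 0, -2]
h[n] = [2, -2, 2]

y[n] = sum_k x[k]*h[n-k]. Output length = len(x) + len(h) - 1 = 3 + 3 - 1 = 5.
y[0] = -1*2 = -2
y[1] = 0*2 + -1*-2 = 2
y[2] = -2*2 + 0*-2 + -1*2 = -6
y[3] = -2*-2 + 0*2 = 4
y[4] = -2*2 = -4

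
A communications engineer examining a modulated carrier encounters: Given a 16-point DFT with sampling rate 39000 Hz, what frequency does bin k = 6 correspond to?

The frequency of DFT bin k is: f_k = k * f_s / N
f_6 = 6 * 39000 / 16 = 14625 Hz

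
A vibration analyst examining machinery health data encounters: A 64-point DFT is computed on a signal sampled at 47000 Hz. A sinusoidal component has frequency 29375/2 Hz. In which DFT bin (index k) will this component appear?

DFT frequency resolution = f_s/N = 47000/64 = 5875/8 Hz
Bin index k = f_signal / resolution = 29375/2 / 5875/8 = 20
The signal frequency 29375/2 Hz falls in DFT bin k = 20.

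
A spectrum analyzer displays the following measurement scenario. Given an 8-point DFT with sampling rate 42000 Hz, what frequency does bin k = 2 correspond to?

The frequency of DFT bin k is: f_k = k * f_s / N
f_2 = 2 * 42000 / 8 = 10500 Hz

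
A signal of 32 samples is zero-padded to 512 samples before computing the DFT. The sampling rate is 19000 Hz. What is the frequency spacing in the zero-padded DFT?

Original DFT: N = 32, resolution = f_s/N = 19000/32 = 2375/4 Hz
Zero-padded DFT: N = 512, resolution = f_s/N = 19000/512 = 2375/64 Hz
Zero-padding interpolates the spectrum (finer frequency grid)
but does NOT improve the true spectral resolution (ability to resolve close frequencies).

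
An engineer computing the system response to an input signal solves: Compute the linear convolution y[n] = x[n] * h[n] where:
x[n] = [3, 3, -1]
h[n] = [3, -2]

y[n] = sum_k x[k]*h[n-k]. Output length = len(x) + len(h) - 1 = 3 + 2 - 1 = 4.
y[0] = 3*3 = 9
y[1] = 3*3 + 3*-2 = 3
y[2] = -1*3 + 3*-2 = -9
y[3] = -1*-2 = 2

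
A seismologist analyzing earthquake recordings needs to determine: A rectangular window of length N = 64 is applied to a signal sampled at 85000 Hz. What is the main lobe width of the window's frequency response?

For a rectangular window of length N,
the main lobe width in frequency is 2*f_s/N.
= 2*85000/64 = 10625/4 Hz
This determines the minimum frequency separation for resolving two sinusoids.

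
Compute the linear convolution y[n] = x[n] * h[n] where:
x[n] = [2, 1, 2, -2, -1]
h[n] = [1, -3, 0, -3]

y[n] = sum_k x[k]*h[n-k]. Output length = len(x) + len(h) - 1 = 5 + 4 - 1 = 8.
y[0] = 2*1 = 2
y[1] = 1*1 + 2*-3 = -5
y[2] = 2*1 + 1*-3 + 2*0 = -1
y[3] = -2*1 + 2*-3 + 1*0 + 2*-3 = -14
y[4] = -1*1 + -2*-3 + 2*0 + 1*-3 = 2
y[5] = -1*-3 + -2*0 + 2*-3 = -3
y[6] = -1*0 + -2*-3 = 6
y[7] = -1*-3 = 3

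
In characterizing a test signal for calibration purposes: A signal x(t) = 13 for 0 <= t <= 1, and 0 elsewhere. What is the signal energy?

Energy = integral of |x(t)|^2 dt over the signal duration
= 13^2 * 1 = 169 * 1 = 169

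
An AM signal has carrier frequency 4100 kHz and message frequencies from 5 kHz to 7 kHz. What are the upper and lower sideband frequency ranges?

Upper sideband (USB) = fc + [fm_low, fm_high] = 4100 + [5, 7] = [4105, 4107] kHz
Lower sideband (LSB) = fc - [fm_high, fm_low] = 4100 - [7, 5] = [4093, 4095] kHz
Total occupied spectrum: 4093 kHz to 4107 kHz (plus carrier at 4100 kHz)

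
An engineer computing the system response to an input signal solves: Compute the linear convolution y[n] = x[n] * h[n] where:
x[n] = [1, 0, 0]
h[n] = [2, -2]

y[n] = sum_k x[k]*h[n-k]. Output length = len(x) + len(h) - 1 = 3 + 2 - 1 = 4.
y[0] = 1*2 = 2
y[1] = 0*2 + 1*-2 = -2
y[2] = 0*2 + 0*-2 = 0
y[3] = 0*-2 = 0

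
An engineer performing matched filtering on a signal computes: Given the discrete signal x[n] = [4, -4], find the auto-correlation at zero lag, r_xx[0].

The auto-correlation at zero lag r_xx[0] equals the signal energy.
r_xx[0] = sum of x[n]^2 = 4^2 + (-4)^2
= 16 + 16 = 32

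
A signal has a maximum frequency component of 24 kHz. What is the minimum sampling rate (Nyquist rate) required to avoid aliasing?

By the Nyquist-Shannon sampling theorem,
the minimum sampling rate (Nyquist rate) must be at least 2 * f_max.
Nyquist rate = 2 * 24 kHz = 48 kHz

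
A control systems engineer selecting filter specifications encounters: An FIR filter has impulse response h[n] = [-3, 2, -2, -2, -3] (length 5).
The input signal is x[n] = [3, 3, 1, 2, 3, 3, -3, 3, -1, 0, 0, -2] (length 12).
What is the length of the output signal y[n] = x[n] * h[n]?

For linear convolution, the output length is:
len(y) = len(x) + len(h) - 1 = 12 + 5 - 1 = 16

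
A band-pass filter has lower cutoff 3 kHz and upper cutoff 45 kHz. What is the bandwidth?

Bandwidth = f_high - f_low
= 45 kHz - 3 kHz = 42 kHz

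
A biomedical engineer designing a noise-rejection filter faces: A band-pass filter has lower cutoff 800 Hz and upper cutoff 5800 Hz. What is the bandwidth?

Bandwidth = f_high - f_low
= 5800 Hz - 800 Hz = 5000 Hz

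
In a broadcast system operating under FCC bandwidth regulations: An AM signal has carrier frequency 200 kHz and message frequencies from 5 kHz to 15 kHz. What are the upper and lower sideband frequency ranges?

Upper sideband (USB) = fc + [fm_low, fm_high] = 200 + [5, 15] = [205, 215] kHz
Lower sideband (LSB) = fc - [fm_high, fm_low] = 200 - [15, 5] = [185, 195] kHz
Total occupied spectrum: 185 kHz to 215 kHz (plus carrier at 200 kHz)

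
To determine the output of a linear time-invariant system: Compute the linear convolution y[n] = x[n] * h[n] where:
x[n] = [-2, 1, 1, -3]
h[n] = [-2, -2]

y[n] = sum_k x[k]*h[n-k]. Output length = len(x) + len(h) - 1 = 4 + 2 - 1 = 5.
y[0] = -2*-2 = 4
y[1] = 1*-2 + -2*-2 = 2
y[2] = 1*-2 + 1*-2 = -4
y[3] = -3*-2 + 1*-2 = 4
y[4] = -3*-2 = 6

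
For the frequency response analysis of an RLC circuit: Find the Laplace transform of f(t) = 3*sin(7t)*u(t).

Standard pair: sin(wt)*u(t) <-> w/(s^2+w^2)
With w = 7: L{3*sin(7t)*u(t)} = 21/(s^2+49)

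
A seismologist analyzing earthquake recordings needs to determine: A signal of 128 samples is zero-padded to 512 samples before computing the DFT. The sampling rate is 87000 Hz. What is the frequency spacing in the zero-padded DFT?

Original DFT: N = 128, resolution = f_s/N = 87000/128 = 10875/16 Hz
Zero-padded DFT: N = 512, resolution = f_s/N = 87000/512 = 10875/64 Hz
Zero-padding interpolates the spectrum (finer frequency grid)
but does NOT improve the true spectral resolution (ability to resolve close frequencies).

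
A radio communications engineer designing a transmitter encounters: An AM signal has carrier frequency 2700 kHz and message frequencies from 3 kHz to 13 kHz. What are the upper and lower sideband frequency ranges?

Upper sideband (USB) = fc + [fm_low, fm_high] = 2700 + [3, 13] = [2703, 2713] kHz
Lower sideband (LSB) = fc - [fm_high, fm_low] = 2700 - [13, 3] = [2687, 2697] kHz
Total occupied spectrum: 2687 kHz to 2713 kHz (plus carrier at 2700 kHz)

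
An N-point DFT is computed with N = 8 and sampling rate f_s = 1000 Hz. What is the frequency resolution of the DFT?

DFT frequency resolution = f_s / N
= 1000 / 8 = 125 Hz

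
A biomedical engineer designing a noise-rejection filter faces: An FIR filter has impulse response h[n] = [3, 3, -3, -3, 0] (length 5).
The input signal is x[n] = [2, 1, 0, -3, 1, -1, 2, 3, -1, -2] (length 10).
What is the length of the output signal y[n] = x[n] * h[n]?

For linear convolution, the output length is:
len(y) = len(x) + len(h) - 1 = 10 + 5 - 1 = 14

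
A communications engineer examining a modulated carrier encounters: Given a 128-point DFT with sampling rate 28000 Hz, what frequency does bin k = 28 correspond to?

The frequency of DFT bin k is: f_k = k * f_s / N
f_28 = 28 * 28000 / 128 = 6125 Hz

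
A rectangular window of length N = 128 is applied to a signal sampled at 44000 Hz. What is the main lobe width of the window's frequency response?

For a rectangular window of length N,
the main lobe width in frequency is 2*f_s/N.
= 2*44000/128 = 1375/2 Hz
This determines the minimum frequency separation for resolving two sinusoids.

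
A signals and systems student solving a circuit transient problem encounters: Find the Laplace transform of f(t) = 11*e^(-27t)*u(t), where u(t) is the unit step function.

Standard Laplace transform pair:
e^(-at)*u(t) <-> 1/(s+a)
With a = 27: L{11*e^(-27t)*u(t)} = 11/(s+27), ROC: Re(s) > -27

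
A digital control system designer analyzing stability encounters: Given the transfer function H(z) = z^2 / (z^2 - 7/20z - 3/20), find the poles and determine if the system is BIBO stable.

Poles are roots of the denominator: z^2 - 7/20z - 3/20 = 0.
Quadratic formula: z = [-(-7/20) +/- sqrt((-7/20)^2 - 4*(-3/20))] / 2
Discriminant = 49/400 + 3/5 = 289/400; sqrt = 17/20.
z = (7/20 +/- 17/20) / 2 => z = 3/5 or z = -1/4.
|p1| = 1/4, |p2| = 3/5.
For BIBO stability, all poles must lie inside the unit circle (|p| < 1).
System is STABLE since both |p| < 1.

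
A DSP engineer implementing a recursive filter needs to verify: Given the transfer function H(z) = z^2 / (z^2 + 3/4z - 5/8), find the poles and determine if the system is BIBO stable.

Poles are roots of the denominator: z^2 + 3/4z - 5/8 = 0.
Quadratic formula: z = [-(3/4) +/- sqrt((3/4)^2 - 4*(-5/8))] / 2
Discriminant = 9/16 + 5/2 = 49/16; sqrt = 7/4.
z = (-3/4 +/- 7/4) / 2 => z = 1/2 or z = -5/4.
|p1| = 5/4, |p2| = 1/2.
For BIBO stability, all poles must lie inside the unit circle (|p| < 1).
System is UNSTABLE since at least one |p| >= 1.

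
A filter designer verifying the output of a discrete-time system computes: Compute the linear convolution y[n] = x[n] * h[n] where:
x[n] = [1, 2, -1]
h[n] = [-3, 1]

y[n] = sum_k x[k]*h[n-k]. Output length = len(x) + len(h) - 1 = 3 + 2 - 1 = 4.
y[0] = 1*-3 = -3
y[1] = 2*-3 + 1*1 = -5
y[2] = -1*-3 + 2*1 = 5
y[3] = -1*1 = -1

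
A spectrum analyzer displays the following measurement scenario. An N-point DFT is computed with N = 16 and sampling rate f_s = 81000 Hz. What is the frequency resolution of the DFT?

DFT frequency resolution = f_s / N
= 81000 / 16 = 10125/2 Hz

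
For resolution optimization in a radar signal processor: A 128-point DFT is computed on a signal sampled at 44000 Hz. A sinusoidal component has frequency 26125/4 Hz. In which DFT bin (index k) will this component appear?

DFT frequency resolution = f_s/N = 44000/128 = 1375/4 Hz
Bin index k = f_signal / resolution = 26125/4 / 1375/4 = 19
The signal frequency 26125/4 Hz falls in DFT bin k = 19.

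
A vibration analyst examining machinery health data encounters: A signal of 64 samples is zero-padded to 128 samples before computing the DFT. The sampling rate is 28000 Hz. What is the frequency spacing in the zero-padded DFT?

Original DFT: N = 64, resolution = f_s/N = 28000/64 = 875/2 Hz
Zero-padded DFT: N = 128, resolution = f_s/N = 28000/128 = 875/4 Hz
Zero-padding interpolates the spectrum (finer frequency grid)
but does NOT improve the true spectral resolution (ability to resolve close frequencies).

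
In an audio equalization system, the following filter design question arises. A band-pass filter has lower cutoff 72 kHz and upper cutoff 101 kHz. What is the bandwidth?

Bandwidth = f_high - f_low
= 101 kHz - 72 kHz = 29 kHz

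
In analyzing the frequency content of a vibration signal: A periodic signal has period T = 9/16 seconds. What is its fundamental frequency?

The fundamental frequency is the reciprocal of the period.
f = 1/T = 1/(9/16) = 16/9 Hz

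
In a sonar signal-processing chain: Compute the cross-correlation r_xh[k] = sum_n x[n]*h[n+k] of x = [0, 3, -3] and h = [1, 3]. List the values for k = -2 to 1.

Both sequences indexed from 0 and zero outside their support.
Lags with overlap: k = -2 to 1.
  r_xh[-2] = x[2]*h[0] = -3
  r_xh[-1] = x[1]*h[0] + x[2]*h[1] = -6
  r_xh[0] = x[0]*h[0] + x[1]*h[1] = 9
  r_xh[1] = x[0]*h[1] = 0
r_xh = [-3, -6, 9, 0] (for k = -2, ..., 1)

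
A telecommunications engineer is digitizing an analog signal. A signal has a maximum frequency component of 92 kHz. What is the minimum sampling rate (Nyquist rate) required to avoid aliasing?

By the Nyquist-Shannon sampling theorem,
the minimum sampling rate (Nyquist rate) must be at least 2 * f_max.
Nyquist rate = 2 * 92 kHz = 184 kHz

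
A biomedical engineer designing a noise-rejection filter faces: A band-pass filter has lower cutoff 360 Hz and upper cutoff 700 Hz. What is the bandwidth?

Bandwidth = f_high - f_low
= 700 Hz - 360 Hz = 340 Hz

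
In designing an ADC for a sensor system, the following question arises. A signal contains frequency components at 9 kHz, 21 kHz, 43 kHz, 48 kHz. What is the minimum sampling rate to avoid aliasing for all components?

The highest frequency component is f_max = 48 kHz.
Nyquist rate = 2 * f_max = 2 * 48 kHz = 96 kHz.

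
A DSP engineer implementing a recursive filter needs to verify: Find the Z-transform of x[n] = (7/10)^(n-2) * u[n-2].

Time-shifting property: if X(z) = Z{x[n]}, then Z{x[n-d]} = z^(-d) * X(z)
X(z) = z/(z - 7/10) for x[n] = (7/10)^n * u[n]
Z{x[n-2]} = z^(-2) * z/(z - 7/10) = z^(-1)/(z - 7/10)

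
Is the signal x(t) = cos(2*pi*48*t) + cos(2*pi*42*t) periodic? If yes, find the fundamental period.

f1 = 48 Hz, f2 = 42 Hz
Period T1 = 1/48, T2 = 1/42
Ratio T1/T2 = 42/48, which is rational.
The signal is periodic with fundamental period T = 1/GCD(48,42) = 1/6 s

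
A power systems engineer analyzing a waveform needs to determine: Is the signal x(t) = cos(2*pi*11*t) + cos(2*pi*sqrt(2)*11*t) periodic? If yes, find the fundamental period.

f1 = 11 Hz, f2 = 11*sqrt(2) Hz
Ratio f2/f1 = sqrt(2), which is irrational.
Since the frequency ratio is irrational, no common period exists.
The signal is not periodic.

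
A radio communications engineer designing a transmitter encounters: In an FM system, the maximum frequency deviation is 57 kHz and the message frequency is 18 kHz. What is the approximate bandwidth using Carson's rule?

Carson's rule: BW = 2*(delta_f + f_m)
= 2*(57 + 18) kHz = 150 kHz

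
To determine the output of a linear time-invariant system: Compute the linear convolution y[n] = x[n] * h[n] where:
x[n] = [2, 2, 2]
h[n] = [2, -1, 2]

y[n] = sum_k x[k]*h[n-k]. Output length = len(x) + len(h) - 1 = 3 + 3 - 1 = 5.
y[0] = 2*2 = 4
y[1] = 2*2 + 2*-1 = 2
y[2] = 2*2 + 2*-1 + 2*2 = 6
y[3] = 2*-1 + 2*2 = 2
y[4] = 2*2 = 4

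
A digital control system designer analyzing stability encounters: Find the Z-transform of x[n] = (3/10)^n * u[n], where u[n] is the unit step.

The Z-transform of a^n * u[n] is z/(z-a) for |z| > |a|.
Here a = 3/10, so X(z) = z/(z - (3/10)) = 10z/(10z - 3)
ROC: |z| > 3/10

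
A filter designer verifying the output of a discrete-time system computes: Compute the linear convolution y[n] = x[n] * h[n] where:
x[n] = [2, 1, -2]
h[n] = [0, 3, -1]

y[n] = sum_k x[k]*h[n-k]. Output length = len(x) + len(h) - 1 = 3 + 3 - 1 = 5.
y[0] = 2*0 = 0
y[1] = 1*0 + 2*3 = 6
y[2] = -2*0 + 1*3 + 2*-1 = 1
y[3] = -2*3 + 1*-1 = -7
y[4] = -2*-1 = 2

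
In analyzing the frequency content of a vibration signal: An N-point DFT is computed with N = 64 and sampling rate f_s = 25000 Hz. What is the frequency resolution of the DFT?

DFT frequency resolution = f_s / N
= 25000 / 64 = 3125/8 Hz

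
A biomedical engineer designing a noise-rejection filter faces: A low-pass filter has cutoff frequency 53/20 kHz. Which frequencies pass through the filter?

A low-pass filter passes all frequencies below the cutoff frequency 53/20 kHz and attenuates higher frequencies.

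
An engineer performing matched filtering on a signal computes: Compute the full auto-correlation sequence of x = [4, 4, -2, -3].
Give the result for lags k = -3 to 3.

r_xx[k] = sum_m x[m]*x[m+k], indexed from 0, for k = -3 to 3:
  r_xx[-3] = x[3]*x[0] = -12
  r_xx[-2] = x[2]*x[0] + x[3]*x[1] = -20
  r_xx[-1] = x[1]*x[0] + x[2]*x[1] + x[3]*x[2] = 14
  r_xx[0] = x[0]*x[0] + x[1]*x[1] + x[2]*x[2] + x[3]*x[3] = 45
  r_xx[1] = x[0]*x[1] + x[1]*x[2] + x[2]*x[3] = 14
  r_xx[2] = x[0]*x[2] + x[1]*x[3] = -20
  r_xx[3] = x[0]*x[3] = -12
r_xx = [-12, -20, 14, 45, 14, -20, -12]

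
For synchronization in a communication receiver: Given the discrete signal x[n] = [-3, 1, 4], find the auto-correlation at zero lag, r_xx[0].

The auto-correlation at zero lag r_xx[0] equals the signal energy.
r_xx[0] = sum of x[n]^2 = (-3)^2 + 1^2 + 4^2
= 9 + 1 + 16 = 26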